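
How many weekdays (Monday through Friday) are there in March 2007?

1 March 2007 is a Thursday.
That's 31 days from start to end, counting both.
31 = 7 × 4 + 3, so there are 4 full weeks plus 3 extra days.
Each full week contributes 5 weekdays (Mon–Fri): 4 × 5 = 20.
The 3 extra days are Thu, Fri, Sat — 2 of them qualify.
Total: 20 + 2 = 22.

22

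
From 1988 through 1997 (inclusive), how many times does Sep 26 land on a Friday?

1

Day of week of September 26 in each year:
1988: Mon, 1989: Tue, 1990: Wed, 1991: Thu, 1992: Sat, 1993: Sun, 1994: Mon, 1995: Tue, 1996: Thu, 1997: Fri ✓
Fridays: 1997.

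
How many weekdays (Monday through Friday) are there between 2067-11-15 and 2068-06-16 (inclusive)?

154 weekdays

2067-11-15 is a Tuesday.
That's 215 days from start to end, counting both.
215 = 7 × 30 + 5, so there are 30 full weeks plus 5 extra days.
Each full week contributes 5 weekdays (Mon–Fri): 30 × 5 = 150.
The 5 extra days are Tuesday, Wednesday, Thursday, Friday, Saturday — 4 of them qualify.
Total: 150 + 4 = 154.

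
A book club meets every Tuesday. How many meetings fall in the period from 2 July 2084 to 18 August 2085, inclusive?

59

2 July 2084 is a Sunday.
That's 413 days from start to end, counting both.
413 = 7 × 59, so the span is exactly 59 full weeks.
Each full week contributes one Tuesday: 59 so far.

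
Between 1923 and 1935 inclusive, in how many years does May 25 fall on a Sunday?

Day of week of May 25 in each year:
1923: Fri, 1924: Sun ✓, 1925: Mon, 1926: Tue, 1927: Wed, 1928: Fri, 1929: Sat, 1930: Sun ✓, 1931: Mon, 1932: Wed, 1933: Thu, 1934: Fri, 1935: Sat
Sundays: 1924, 1930.

2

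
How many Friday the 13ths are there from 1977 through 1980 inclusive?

Friday-the-13ths by year:
1977: May
1978: Jan, Oct
1979: Apr, Jul
1980: Jun

6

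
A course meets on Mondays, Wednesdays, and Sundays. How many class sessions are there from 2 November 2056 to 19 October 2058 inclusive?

306

2 November 2056 is a Thursday.
The range spans 717 days (inclusive of both endpoints).
717 = 7 × 102 + 3, so there are 102 full weeks plus 3 extra days.
Each full week contributes 3 days from the set (Mon, Wed, Sun): 102 × 3 = 306.
The 3 extra days are Thu, Fri, Sat — none qualify.
Total: 306 + 0 = 306.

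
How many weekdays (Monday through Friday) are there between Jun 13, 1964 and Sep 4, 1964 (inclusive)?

60 weekdays

Jun 13, 1964 is a Saturday.
From Jun 13, 1964 to Sep 4, 1964 is 84 days inclusive.
84 = 7 × 12, so the span is exactly 12 full weeks.
Each full week contributes 5 weekdays (Mon–Fri): 12 × 5 = 60.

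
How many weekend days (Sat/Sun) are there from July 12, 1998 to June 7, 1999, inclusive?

July 12, 1998 is a Sunday.
From July 12, 1998 to June 7, 1999 is 331 days inclusive.
331 = 7 × 47 + 2, so there are 47 full weeks plus 2 extra days.
Each full week contributes 2 weekend days (Sat, Sun): 47 × 2 = 94.
The 2 extra days are Sunday, Monday — 1 of them qualifies.
Total: 94 + 1 = 95.

95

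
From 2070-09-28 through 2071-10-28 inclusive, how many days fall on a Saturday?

56 Saturdays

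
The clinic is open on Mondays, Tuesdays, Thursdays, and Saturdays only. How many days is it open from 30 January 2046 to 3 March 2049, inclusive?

30 January 2046 is a Tuesday.
The range spans 1129 days (inclusive of both endpoints).
1129 = 7 × 161 + 2, so there are 161 full weeks plus 2 extra days.
Each full week contributes 4 days from the set (Mon, Tue, Thu, Sat): 161 × 4 = 644.
The 2 extra days are Tue, Wed — 1 of them qualifies.
Total: 644 + 1 = 645.

645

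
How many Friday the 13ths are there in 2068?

The 13th falls on a Friday when the month's 13th has weekday Fri.
Jan 13 is Fri ✓; Feb 13 is Mon; Mar 13 is Tue; Apr 13 is Fri ✓; May 13 is Sun; Jun 13 is Wed; Jul 13 is Fri ✓; Aug 13 is Mon; Sep 13 is Thu; Oct 13 is Sat; Nov 13 is Tue; Dec 13 is Thu.
Friday the 13ths: Jan, Apr, Jul.

3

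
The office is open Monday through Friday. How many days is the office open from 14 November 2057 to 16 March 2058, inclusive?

88

14 November 2057 is a Wednesday.
From 14 November 2057 to 16 March 2058 is 123 days inclusive.
123 = 7 × 17 + 4, so there are 17 full weeks plus 4 extra days.
Each full week contributes 5 weekdays (Mon–Fri): 17 × 5 = 85.
The 4 extra days are Wednesday, Thursday, Friday, Saturday — 3 of them qualify.
Total: 85 + 3 = 88.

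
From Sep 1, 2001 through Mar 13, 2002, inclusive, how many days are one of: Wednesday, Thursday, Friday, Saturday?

110

Sep 1, 2001 is a Saturday.
The range spans 194 days (inclusive of both endpoints).
194 = 7 × 27 + 5, so there are 27 full weeks plus 5 extra days.
Each full week contributes 4 days from the set (Wed, Thu, Fri, Sat): 27 × 4 = 108.
The 5 extra days are Saturday, Sunday, Monday, Tuesday, Wednesday — 2 of them qualify.
Total: 108 + 2 = 110.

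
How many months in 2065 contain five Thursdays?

A month has five Thursdays exactly when Thursday falls within its first (length − 28) days.
Jan: 31 days, starts Thu → 5 of Thu, Fri, Sat ✓
Feb: 28 days, starts Sun → 5 of (none)
Mar: 31 days, starts Sun → 5 of Sun, Mon, Tue
Apr: 30 days, starts Wed → 5 of Wed, Thu ✓
May: 31 days, starts Fri → 5 of Fri, Sat, Sun
Jun: 30 days, starts Mon → 5 of Mon, Tue
Jul: 31 days, starts Wed → 5 of Wed, Thu, Fri ✓
Aug: 31 days, starts Sat → 5 of Sat, Sun, Mon
Sep: 30 days, starts Tue → 5 of Tue, Wed
Oct: 31 days, starts Thu → 5 of Thu, Fri, Sat ✓
Nov: 30 days, starts Sun → 5 of Sun, Mon
Dec: 31 days, starts Tue → 5 of Tue, Wed, Thu ✓
Months with five Thursdays: Jan, Apr, Jul, Oct, Dec.

5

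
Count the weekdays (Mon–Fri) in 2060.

Jan 1, 2060 is a Thursday.
That's 366 days from start to end, counting both.
366 = 7 × 52 + 2, so there are 52 full weeks plus 2 extra days.
Each full week contributes 5 weekdays (Mon–Fri): 52 × 5 = 260.
The 2 extra days are Thu, Fri — 2 of them qualify.
Total: 260 + 2 = 262.

262 weekdays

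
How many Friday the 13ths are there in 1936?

2

The 13th falls on a Friday when the month's 13th has weekday Fri.
Jan 13 is Mon; Feb 13 is Thu; Mar 13 is Fri ✓; Apr 13 is Mon; May 13 is Wed; Jun 13 is Sat; Jul 13 is Mon; Aug 13 is Thu; Sep 13 is Sun; Oct 13 is Tue; Nov 13 is Fri ✓; Dec 13 is Sun.
Friday the 13ths: Mar, Nov.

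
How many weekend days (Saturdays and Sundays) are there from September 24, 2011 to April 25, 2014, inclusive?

270

September 24, 2011 is a Saturday.
The range spans 945 days (inclusive of both endpoints).
945 = 7 × 135, so the span is exactly 135 full weeks.
Each full week contributes 2 weekend days (Sat, Sun): 135 × 2 = 270.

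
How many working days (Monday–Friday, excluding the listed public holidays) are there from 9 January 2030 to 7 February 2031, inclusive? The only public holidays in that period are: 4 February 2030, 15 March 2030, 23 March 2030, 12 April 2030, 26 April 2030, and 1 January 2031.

278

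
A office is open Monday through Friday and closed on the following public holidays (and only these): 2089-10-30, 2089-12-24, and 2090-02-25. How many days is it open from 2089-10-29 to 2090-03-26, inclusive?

105

2089-10-29 is a Saturday.
From 2089-10-29 to 2090-03-26 is 149 days inclusive.
149 = 7 × 21 + 2, so there are 21 full weeks plus 2 extra days.
Each full week contributes 5 weekdays (Mon–Fri): 21 × 5 = 105.
The 2 extra days are Sat, Sun — none qualify.
Total: 105 + 0 = 105.
Holidays: 2089-10-30 (Sun); 2089-12-24 (Sat); 2090-02-25 (Sat).
None of the 3 holidays fall on a weekday, so nothing to subtract.
Business days: 105 − 0 = 105.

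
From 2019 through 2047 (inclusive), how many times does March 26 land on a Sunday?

Day of week of March 26 in each year:
2019: Tue, 2020: Thu, 2021: Fri, 2022: Sat, 2023: Sun ✓, 2024: Tue, 2025: Wed, 2026: Thu, 2027: Fri, 2028: Sun ✓, 2029: Mon, 2030: Tue, 2031: Wed, 2032: Fri, 2033: Sat, 2034: Sun ✓, 2035: Mon, 2036: Wed, 2037: Thu, 2038: Fri, 2039: Sat, 2040: Mon, 2041: Tue, 2042: Wed, 2043: Thu, 2044: Sat, 2045: Sun ✓, 2046: Mon, 2047: Tue
Sundays: 2023, 2028, 2034, 2045.

4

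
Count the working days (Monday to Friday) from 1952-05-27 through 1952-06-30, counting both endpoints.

1952-05-27 is a Tuesday.
From 1952-05-27 to 1952-06-30 is 35 days inclusive.
35 = 7 × 5, so the span is exactly 5 full weeks.
Each full week contributes 5 weekdays (Mon–Fri): 5 × 5 = 25.
Total: 25.

25 weekdays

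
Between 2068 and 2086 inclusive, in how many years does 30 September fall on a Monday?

Day of week of September 30 in each year:
2068: Sun, 2069: Mon ✓, 2070: Tue, 2071: Wed, 2072: Fri, 2073: Sat, 2074: Sun, 2075: Mon ✓, 2076: Wed, 2077: Thu, 2078: Fri, 2079: Sat, 2080: Mon ✓, 2081: Tue, 2082: Wed, 2083: Thu, 2084: Sat, 2085: Sun, 2086: Mon ✓
Mondays: 2069, 2075, 2080, 2086.

4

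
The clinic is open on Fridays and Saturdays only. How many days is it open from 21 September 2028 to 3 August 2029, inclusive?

21 September 2028 is a Thursday.
The range spans 317 days (inclusive of both endpoints).
317 = 7 × 45 + 2, so there are 45 full weeks plus 2 extra days.
Each full week contributes 2 days from the set (Fri, Sat): 45 × 2 = 90.
The 2 extra days are Thu, Fri — 1 of them qualifies.
Total: 90 + 1 = 91.

91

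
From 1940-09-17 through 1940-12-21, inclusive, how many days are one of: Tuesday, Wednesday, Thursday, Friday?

56

1940-09-17 is a Tuesday.
From 1940-09-17 to 1940-12-21 is 96 days inclusive.
96 = 7 × 13 + 5, so there are 13 full weeks plus 5 extra days.
Each full week contributes 4 days from the set (Tue, Wed, Thu, Fri): 13 × 4 = 52.
The 5 extra days are Tue, Wed, Thu, Fri, Sat — 4 of them qualify.
Total: 52 + 4 = 56.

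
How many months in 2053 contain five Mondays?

A month has five Mondays exactly when Monday falls within its first (length − 28) days.
Jan: 31 days, starts Wed → 5 of Wed, Thu, Fri
Feb: 28 days, starts Sat → 5 of (none)
Mar: 31 days, starts Sat → 5 of Sat, Sun, Mon ✓
Apr: 30 days, starts Tue → 5 of Tue, Wed
May: 31 days, starts Thu → 5 of Thu, Fri, Sat
Jun: 30 days, starts Sun → 5 of Sun, Mon ✓
Jul: 31 days, starts Tue → 5 of Tue, Wed, Thu
Aug: 31 days, starts Fri → 5 of Fri, Sat, Sun
Sep: 30 days, starts Mon → 5 of Mon, Tue ✓
Oct: 31 days, starts Wed → 5 of Wed, Thu, Fri
Nov: 30 days, starts Sat → 5 of Sat, Sun
Dec: 31 days, starts Mon → 5 of Mon, Tue, Wed ✓
Months with five Mondays: Mar, Jun, Sep, Dec.

4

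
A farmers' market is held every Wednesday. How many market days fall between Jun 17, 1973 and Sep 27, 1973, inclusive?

Jun 17, 1973 is a Sunday.
The range spans 103 days (inclusive of both endpoints).
103 = 7 × 14 + 5, so there are 14 full weeks plus 5 extra days.
Each full week contributes one Wednesday: 14 so far.
The 5 extra days are Sunday, Monday, Tuesday, Wednesday, Thursday — 1 of them qualifies.
Total: 14 + 1 = 15.

15 Wednesdays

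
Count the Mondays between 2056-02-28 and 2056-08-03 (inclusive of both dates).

2056-02-28 is a Monday.
The range spans 158 days (inclusive of both endpoints).
158 = 7 × 22 + 4, so there are 22 full weeks plus 4 extra days.
Each full week contributes one Monday: 22 so far.
The 4 extra days are Mon, Tue, Wed, Thu — 1 of them qualifies.
Total: 22 + 1 = 23.

23 Mondays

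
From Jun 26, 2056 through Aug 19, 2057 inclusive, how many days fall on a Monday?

Jun 26, 2056 is a Monday.
That's 420 days from start to end, counting both.
420 = 7 × 60, so the span is exactly 60 full weeks.
Each full week contributes one Monday: 60 so far.

60 Mondays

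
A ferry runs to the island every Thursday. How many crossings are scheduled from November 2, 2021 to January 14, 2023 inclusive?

63 Thursdays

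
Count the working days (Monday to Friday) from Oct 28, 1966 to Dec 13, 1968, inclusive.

556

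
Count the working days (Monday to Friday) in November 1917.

November 1, 1917 is a Thursday.
From November 1, 1917 to November 30, 1917 is 30 days inclusive.
30 = 7 × 4 + 2, so there are 4 full weeks plus 2 extra days.
Each full week contributes 5 weekdays (Mon–Fri): 4 × 5 = 20.
The 2 extra days are Thursday, Friday — 2 of them qualify.
Total: 20 + 2 = 22.

22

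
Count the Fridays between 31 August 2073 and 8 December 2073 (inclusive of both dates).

31 August 2073 is a Thursday.
From 31 August 2073 to 8 December 2073 is 100 days inclusive.
100 = 7 × 14 + 2, so there are 14 full weeks plus 2 extra days.
Each full week contributes one Friday: 14 so far.
The 2 extra days are Thursday, Friday — 1 of them qualifies.
Total: 14 + 1 = 15.

15 Fridays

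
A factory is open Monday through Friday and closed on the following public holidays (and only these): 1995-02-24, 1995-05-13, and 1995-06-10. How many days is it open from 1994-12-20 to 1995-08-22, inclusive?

1994-12-20 is a Tuesday.
From 1994-12-20 to 1995-08-22 is 246 days inclusive.
246 = 7 × 35 + 1, so there are 35 full weeks plus 1 extra day.
Each full week contributes 5 weekdays (Mon–Fri): 35 × 5 = 175.
The 1 extra day is Tuesday — 1 of them qualifies.
Total: 175 + 1 = 176.
Holidays: 1995-02-24 (Fri); 1995-05-13 (Sat); 1995-06-10 (Sat).
1 of the 3 holidays fall on weekdays; the rest are weekends and were already excluded.
Business days: 176 − 1 = 175.

175 business days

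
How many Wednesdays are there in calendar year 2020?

53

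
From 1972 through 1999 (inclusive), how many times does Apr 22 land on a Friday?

4

Day of week of April 22 in each year:
1972: Sat, 1973: Sun, 1974: Mon, 1975: Tue, 1976: Thu, 1977: Fri ✓, 1978: Sat, 1979: Sun, 1980: Tue, 1981: Wed, 1982: Thu, 1983: Fri ✓, 1984: Sun, 1985: Mon, 1986: Tue, 1987: Wed, 1988: Fri ✓, 1989: Sat, 1990: Sun, 1991: Mon, 1992: Wed, 1993: Thu, 1994: Fri ✓, 1995: Sat, 1996: Mon, 1997: Tue, 1998: Wed, 1999: Thu
Fridays: 1977, 1983, 1988, 1994.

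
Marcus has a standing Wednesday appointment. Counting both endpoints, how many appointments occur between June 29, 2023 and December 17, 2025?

June 29, 2023 is a Thursday.
From June 29, 2023 to December 17, 2025 is 903 days inclusive.
903 = 7 × 129, so the span is exactly 129 full weeks.
Each full week contributes one Wednesday: 129 so far.
Total: 129.

129 Wednesdays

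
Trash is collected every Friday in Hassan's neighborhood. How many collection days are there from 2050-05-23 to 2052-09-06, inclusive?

2050-05-23 is a Monday.
From 2050-05-23 to 2052-09-06 is 838 days inclusive.
838 = 7 × 119 + 5, so there are 119 full weeks plus 5 extra days.
Each full week contributes one Friday: 119 so far.
The 5 extra days are Monday, Tuesday, Wednesday, Thursday, Friday — 1 of them qualifies.
Total: 119 + 1 = 120.

120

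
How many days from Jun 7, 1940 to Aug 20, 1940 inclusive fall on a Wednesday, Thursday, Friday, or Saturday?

Jun 7, 1940 is a Friday.
That's 75 days from start to end, counting both.
75 = 7 × 10 + 5, so there are 10 full weeks plus 5 extra days.
Each full week contributes 4 days from the set (Wed, Thu, Fri, Sat): 10 × 4 = 40.
The 5 extra days are Fri, Sat, Sun, Mon, Tue — 2 of them qualify.
Total: 40 + 2 = 42.

42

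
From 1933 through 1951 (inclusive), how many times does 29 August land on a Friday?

Day of week of August 29 in each year:
1933: Tue, 1934: Wed, 1935: Thu, 1936: Sat, 1937: Sun, 1938: Mon, 1939: Tue, 1940: Thu, 1941: Fri ✓, 1942: Sat, 1943: Sun, 1944: Tue, 1945: Wed, 1946: Thu, 1947: Fri ✓, 1948: Sun, 1949: Mon, 1950: Tue, 1951: Wed
Fridays: 1941, 1947.

2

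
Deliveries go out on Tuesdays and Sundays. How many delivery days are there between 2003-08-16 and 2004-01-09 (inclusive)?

42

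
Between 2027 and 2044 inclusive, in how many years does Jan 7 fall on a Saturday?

2

Day of week of January 7 in each year:
2027: Thu, 2028: Fri, 2029: Sun, 2030: Mon, 2031: Tue, 2032: Wed, 2033: Fri, 2034: Sat ✓, 2035: Sun, 2036: Mon, 2037: Wed, 2038: Thu, 2039: Fri, 2040: Sat ✓, 2041: Mon, 2042: Tue, 2043: Wed, 2044: Thu
Saturdays: 2034, 2040.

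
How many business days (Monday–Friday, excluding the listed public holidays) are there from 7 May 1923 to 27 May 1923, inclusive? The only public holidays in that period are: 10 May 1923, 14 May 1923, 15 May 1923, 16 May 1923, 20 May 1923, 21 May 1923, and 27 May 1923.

10 business days

7 May 1923 is a Monday.
That's 21 days from start to end, counting both.
21 = 7 × 3, so the span is exactly 3 full weeks.
Each full week contributes 5 weekdays (Mon–Fri): 3 × 5 = 15.
Total: 15.
Holidays: 10 May 1923 (Thu); 14 May 1923 (Mon); 15 May 1923 (Tue); 16 May 1923 (Wed); 20 May 1923 (Sun); 21 May 1923 (Mon); 27 May 1923 (Sun).
5 of the 7 holidays fall on weekdays; the rest are weekends and were already excluded.
Business days: 15 − 5 = 10.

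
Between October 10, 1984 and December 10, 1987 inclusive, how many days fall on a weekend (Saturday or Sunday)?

330

October 10, 1984 is a Wednesday.
The range spans 1157 days (inclusive of both endpoints).
1157 = 7 × 165 + 2, so there are 165 full weeks plus 2 extra days.
Each full week contributes 2 weekend days (Sat, Sun): 165 × 2 = 330.
The 2 extra days are Wednesday, Thursday — none qualify.
Total: 330 + 0 = 330.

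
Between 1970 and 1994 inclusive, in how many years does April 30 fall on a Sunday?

3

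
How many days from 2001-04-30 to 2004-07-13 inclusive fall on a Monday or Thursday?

335

2001-04-30 is a Monday.
From 2001-04-30 to 2004-07-13 is 1171 days inclusive.
1171 = 7 × 167 + 2, so there are 167 full weeks plus 2 extra days.
Each full week contributes 2 days from the set (Mon, Thu): 167 × 2 = 334.
The 2 extra days are Monday, Tuesday — 1 of them qualifies.
Total: 334 + 1 = 335.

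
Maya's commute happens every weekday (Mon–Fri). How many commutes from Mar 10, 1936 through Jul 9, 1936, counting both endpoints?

88 weekdays

Mar 10, 1936 is a Tuesday.
From Mar 10, 1936 to Jul 9, 1936 is 122 days inclusive.
122 = 7 × 17 + 3, so there are 17 full weeks plus 3 extra days.
Each full week contributes 5 weekdays (Mon–Fri): 17 × 5 = 85.
The 3 extra days are Tue, Wed, Thu — 3 of them qualify.
Total: 85 + 3 = 88.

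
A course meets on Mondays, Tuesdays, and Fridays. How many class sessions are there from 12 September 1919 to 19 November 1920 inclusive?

187

12 September 1919 is a Friday.
That's 435 days from start to end, counting both.
435 = 7 × 62 + 1, so there are 62 full weeks plus 1 extra day.
Each full week contributes 3 days from the set (Mon, Tue, Fri): 62 × 3 = 186.
The 1 extra day is Fri — 1 of them qualifies.
Total: 186 + 1 = 187.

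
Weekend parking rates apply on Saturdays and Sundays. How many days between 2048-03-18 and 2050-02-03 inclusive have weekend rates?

196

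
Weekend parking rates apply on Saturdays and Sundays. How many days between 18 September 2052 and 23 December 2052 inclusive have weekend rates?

28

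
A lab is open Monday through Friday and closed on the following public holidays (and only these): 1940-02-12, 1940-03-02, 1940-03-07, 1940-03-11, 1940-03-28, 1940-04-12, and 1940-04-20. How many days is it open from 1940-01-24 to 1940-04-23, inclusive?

60

1940-01-24 is a Wednesday.
That's 91 days from start to end, counting both.
91 = 7 × 13, so the span is exactly 13 full weeks.
Each full week contributes 5 weekdays (Mon–Fri): 13 × 5 = 65.
Holidays: 1940-02-12 (Mon); 1940-03-02 (Sat); 1940-03-07 (Thu); 1940-03-11 (Mon); 1940-03-28 (Thu); 1940-04-12 (Fri); 1940-04-20 (Sat).
5 of the 7 holidays fall on weekdays; the rest are weekends and were already excluded.
Business days: 65 − 5 = 60.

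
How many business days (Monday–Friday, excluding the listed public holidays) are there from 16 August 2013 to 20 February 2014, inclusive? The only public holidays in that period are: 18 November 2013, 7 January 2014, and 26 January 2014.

16 August 2013 is a Friday.
That's 189 days from start to end, counting both.
189 = 7 × 27, so the span is exactly 27 full weeks.
Each full week contributes 5 weekdays (Mon–Fri): 27 × 5 = 135.
Total: 135.
Holidays: 18 November 2013 (Mon); 7 January 2014 (Tue); 26 January 2014 (Sun).
2 of the 3 holidays fall on weekdays; the rest are weekends and were already excluded.
Business days: 135 − 2 = 133.

133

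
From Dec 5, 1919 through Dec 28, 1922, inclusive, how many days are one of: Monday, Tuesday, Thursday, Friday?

640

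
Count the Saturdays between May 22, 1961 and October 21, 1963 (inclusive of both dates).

126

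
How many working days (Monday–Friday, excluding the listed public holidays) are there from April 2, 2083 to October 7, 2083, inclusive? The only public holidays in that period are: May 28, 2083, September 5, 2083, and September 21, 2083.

133 working days

April 2, 2083 is a Friday.
From April 2, 2083 to October 7, 2083 is 189 days inclusive.
189 = 7 × 27, so the span is exactly 27 full weeks.
Each full week contributes 5 weekdays (Mon–Fri): 27 × 5 = 135.
Total: 135.
Holidays: May 28, 2083 (Fri); September 5, 2083 (Sun); September 21, 2083 (Tue).
2 of the 3 holidays fall on weekdays; the rest are weekends and were already excluded.
Business days: 135 − 2 = 133.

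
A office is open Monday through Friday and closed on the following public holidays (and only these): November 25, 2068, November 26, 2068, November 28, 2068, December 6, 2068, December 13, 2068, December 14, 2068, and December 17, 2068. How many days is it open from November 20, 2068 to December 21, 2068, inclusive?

November 20, 2068 is a Tuesday.
The range spans 32 days (inclusive of both endpoints).
32 = 7 × 4 + 4, so there are 4 full weeks plus 4 extra days.
Each full week contributes 5 weekdays (Mon–Fri): 4 × 5 = 20.
The 4 extra days are Tue, Wed, Thu, Fri — 4 of them qualify.
Total: 20 + 4 = 24.
Holidays: November 25, 2068 (Sun); November 26, 2068 (Mon); November 28, 2068 (Wed); December 6, 2068 (Thu); December 13, 2068 (Thu); December 14, 2068 (Fri); December 17, 2068 (Mon).
6 of the 7 holidays fall on weekdays; the rest are weekends and were already excluded.
Business days: 24 − 6 = 18.

18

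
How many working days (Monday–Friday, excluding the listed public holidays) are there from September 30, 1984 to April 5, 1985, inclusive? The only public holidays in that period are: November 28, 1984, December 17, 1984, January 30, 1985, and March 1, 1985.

131 working days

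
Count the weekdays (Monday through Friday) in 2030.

Jan 1, 2030 is a Tuesday.
From Jan 1, 2030 to Dec 31, 2030 is 365 days inclusive.
365 = 7 × 52 + 1, so there are 52 full weeks plus 1 extra day.
Each full week contributes 5 weekdays (Mon–Fri): 52 × 5 = 260.
The 1 extra day is Tue — 1 of them qualifies.
Total: 260 + 1 = 261.

261 weekdays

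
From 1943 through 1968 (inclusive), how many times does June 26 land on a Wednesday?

4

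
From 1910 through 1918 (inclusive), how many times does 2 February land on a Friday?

Day of week of February 2 in each year:
1910: Wed, 1911: Thu, 1912: Fri ✓, 1913: Sun, 1914: Mon, 1915: Tue, 1916: Wed, 1917: Fri ✓, 1918: Sat
Fridays: 1912, 1917.

2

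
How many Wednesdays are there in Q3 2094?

July 1, 2094 is a Thursday.
From July 1, 2094 to September 30, 2094 is 92 days inclusive.
92 = 7 × 13 + 1, so there are 13 full weeks plus 1 extra day.
Each full week contributes one Wednesday: 13 so far.
The 1 extra day is Thu — none qualify.
Total: 13 + 0 = 13.

13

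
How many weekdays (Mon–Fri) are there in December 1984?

1 December 1984 is a Saturday.
That's 31 days from start to end, counting both.
31 = 7 × 4 + 3, so there are 4 full weeks plus 3 extra days.
Each full week contributes 5 weekdays (Mon–Fri): 4 × 5 = 20.
The 3 extra days are Saturday, Sunday, Monday — 1 of them qualifies.
Total: 20 + 1 = 21.

21 weekdays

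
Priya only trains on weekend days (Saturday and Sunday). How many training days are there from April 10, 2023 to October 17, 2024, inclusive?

158

April 10, 2023 is a Monday.
That's 557 days from start to end, counting both.
557 = 7 × 79 + 4, so there are 79 full weeks plus 4 extra days.
Each full week contributes 2 weekend days (Sat, Sun): 79 × 2 = 158.
The 4 extra days are Mon, Tue, Wed, Thu — none qualify.
Total: 158 + 0 = 158.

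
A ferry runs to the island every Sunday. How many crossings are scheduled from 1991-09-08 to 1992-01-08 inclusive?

18

1991-09-08 is a Sunday.
That's 123 days from start to end, counting both.
123 = 7 × 17 + 4, so there are 17 full weeks plus 4 extra days.
Each full week contributes one Sunday: 17 so far.
The 4 extra days are Sunday, Monday, Tuesday, Wednesday — 1 of them qualifies.
Total: 17 + 1 = 18.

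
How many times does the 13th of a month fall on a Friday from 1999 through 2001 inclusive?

4

Friday-the-13ths by year:
1999: Aug
2000: Oct
2001: Apr, Jul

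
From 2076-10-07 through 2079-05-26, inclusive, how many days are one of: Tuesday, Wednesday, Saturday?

2076-10-07 is a Wednesday.
That's 962 days from start to end, counting both.
962 = 7 × 137 + 3, so there are 137 full weeks plus 3 extra days.
Each full week contributes 3 days from the set (Tue, Wed, Sat): 137 × 3 = 411.
The 3 extra days are Wednesday, Thursday, Friday — 1 of them qualifies.
Total: 411 + 1 = 412.

412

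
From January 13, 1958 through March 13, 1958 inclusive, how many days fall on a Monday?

9 Mondays

January 13, 1958 is a Monday.
That's 60 days from start to end, counting both.
60 = 7 × 8 + 4, so there are 8 full weeks plus 4 extra days.
Each full week contributes one Monday: 8 so far.
The 4 extra days are Monday, Tuesday, Wednesday, Thursday — 1 of them qualifies.
Total: 8 + 1 = 9.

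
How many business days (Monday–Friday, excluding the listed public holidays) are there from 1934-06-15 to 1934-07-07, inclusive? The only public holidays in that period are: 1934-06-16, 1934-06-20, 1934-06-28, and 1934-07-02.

1934-06-15 is a Friday.
From 1934-06-15 to 1934-07-07 is 23 days inclusive.
23 = 7 × 3 + 2, so there are 3 full weeks plus 2 extra days.
Each full week contributes 5 weekdays (Mon–Fri): 3 × 5 = 15.
The 2 extra days are Fri, Sat — 1 of them qualifies.
Total: 15 + 1 = 16.
Holidays: 1934-06-16 (Sat); 1934-06-20 (Wed); 1934-06-28 (Thu); 1934-07-02 (Mon).
3 of the 4 holidays fall on weekdays; the rest are weekends and were already excluded.
Business days: 16 − 3 = 13.

13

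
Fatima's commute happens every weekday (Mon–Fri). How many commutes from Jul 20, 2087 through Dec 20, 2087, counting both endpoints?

Jul 20, 2087 is a Sunday.
The range spans 154 days (inclusive of both endpoints).
154 = 7 × 22, so the span is exactly 22 full weeks.
Each full week contributes 5 weekdays (Mon–Fri): 22 × 5 = 110.
Total: 110.

110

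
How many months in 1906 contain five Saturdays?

4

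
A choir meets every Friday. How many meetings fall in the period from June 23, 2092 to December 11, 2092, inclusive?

24

June 23, 2092 is a Monday.
From June 23, 2092 to December 11, 2092 is 172 days inclusive.
172 = 7 × 24 + 4, so there are 24 full weeks plus 4 extra days.
Each full week contributes one Friday: 24 so far.
The 4 extra days are Monday, Tuesday, Wednesday, Thursday — none qualify.
Total: 24 + 0 = 24.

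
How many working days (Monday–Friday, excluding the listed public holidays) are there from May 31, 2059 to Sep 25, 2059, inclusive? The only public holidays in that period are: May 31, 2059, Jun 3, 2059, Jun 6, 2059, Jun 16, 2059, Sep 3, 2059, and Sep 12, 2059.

79 working days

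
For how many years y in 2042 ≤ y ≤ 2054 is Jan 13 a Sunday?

1

Day of week of January 13 in each year:
2042: Mon, 2043: Tue, 2044: Wed, 2045: Fri, 2046: Sat, 2047: Sun ✓, 2048: Mon, 2049: Wed, 2050: Thu, 2051: Fri, 2052: Sat, 2053: Mon, 2054: Tue
Sundays: 2047.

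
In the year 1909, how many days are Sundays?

52

1 January 1909 is a Friday.
From 1 January 1909 to 31 December 1909 is 365 days inclusive.
365 = 7 × 52 + 1, so there are 52 full weeks plus 1 extra day.
Each full week contributes one Sunday: 52 so far.
The 1 extra day is Fri — none qualify.
Total: 52 + 0 = 52.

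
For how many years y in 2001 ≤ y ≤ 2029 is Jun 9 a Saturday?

5

Day of week of June 9 in each year:
2001: Sat ✓, 2002: Sun, 2003: Mon, 2004: Wed, 2005: Thu, 2006: Fri, 2007: Sat ✓, 2008: Mon, 2009: Tue, 2010: Wed, 2011: Thu, 2012: Sat ✓, 2013: Sun, 2014: Mon, 2015: Tue, 2016: Thu, 2017: Fri, 2018: Sat ✓, 2019: Sun, 2020: Tue, 2021: Wed, 2022: Thu, 2023: Fri, 2024: Sun, 2025: Mon, 2026: Tue, 2027: Wed, 2028: Fri, 2029: Sat ✓
Saturdays: 2001, 2007, 2012, 2018, 2029.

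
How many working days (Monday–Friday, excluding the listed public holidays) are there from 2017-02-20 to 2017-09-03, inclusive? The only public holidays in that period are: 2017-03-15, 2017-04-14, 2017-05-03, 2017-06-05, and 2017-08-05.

136

2017-02-20 is a Monday.
From 2017-02-20 to 2017-09-03 is 196 days inclusive.
196 = 7 × 28, so the span is exactly 28 full weeks.
Each full week contributes 5 weekdays (Mon–Fri): 28 × 5 = 140.
Holidays: 2017-03-15 (Wed); 2017-04-14 (Fri); 2017-05-03 (Wed); 2017-06-05 (Mon); 2017-08-05 (Sat).
4 of the 5 holidays fall on weekdays; the rest are weekends and were already excluded.
Business days: 140 − 4 = 136.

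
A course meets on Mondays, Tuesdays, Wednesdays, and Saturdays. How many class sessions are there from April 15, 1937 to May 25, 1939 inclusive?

440

April 15, 1937 is a Thursday.
The range spans 771 days (inclusive of both endpoints).
771 = 7 × 110 + 1, so there are 110 full weeks plus 1 extra day.
Each full week contributes 4 days from the set (Mon, Tue, Wed, Sat): 110 × 4 = 440.
The 1 extra day is Thu — none qualify.
Total: 440 + 0 = 440.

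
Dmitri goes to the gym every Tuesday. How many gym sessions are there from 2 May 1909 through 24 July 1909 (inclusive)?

2 May 1909 is a Sunday.
That's 84 days from start to end, counting both.
84 = 7 × 12, so the span is exactly 12 full weeks.
Each full week contributes one Tuesday: 12 so far.

12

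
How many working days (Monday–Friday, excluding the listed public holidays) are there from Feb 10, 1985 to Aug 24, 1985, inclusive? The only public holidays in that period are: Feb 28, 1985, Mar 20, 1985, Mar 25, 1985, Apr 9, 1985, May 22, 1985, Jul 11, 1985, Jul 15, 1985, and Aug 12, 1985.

132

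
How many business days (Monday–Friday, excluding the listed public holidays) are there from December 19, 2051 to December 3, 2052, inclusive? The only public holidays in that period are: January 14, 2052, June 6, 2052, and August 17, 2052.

250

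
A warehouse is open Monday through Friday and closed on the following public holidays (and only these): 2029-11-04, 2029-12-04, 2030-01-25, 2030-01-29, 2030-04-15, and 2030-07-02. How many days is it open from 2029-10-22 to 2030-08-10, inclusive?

2029-10-22 is a Monday.
From 2029-10-22 to 2030-08-10 is 293 days inclusive.
293 = 7 × 41 + 6, so there are 41 full weeks plus 6 extra days.
Each full week contributes 5 weekdays (Mon–Fri): 41 × 5 = 205.
The 6 extra days are Monday, Tuesday, Wednesday, Thursday, Friday, Saturday — 5 of them qualify.
Total: 205 + 5 = 210.
Holidays: 2029-11-04 (Sun); 2029-12-04 (Tue); 2030-01-25 (Fri); 2030-01-29 (Tue); 2030-04-15 (Mon); 2030-07-02 (Tue).
5 of the 6 holidays fall on weekdays; the rest are weekends and were already excluded.
Business days: 210 − 5 = 205.

205 business days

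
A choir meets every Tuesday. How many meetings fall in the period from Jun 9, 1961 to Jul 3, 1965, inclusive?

Jun 9, 1961 is a Friday.
From Jun 9, 1961 to Jul 3, 1965 is 1486 days inclusive.
1486 = 7 × 212 + 2, so there are 212 full weeks plus 2 extra days.
Each full week contributes one Tuesday: 212 so far.
The 2 extra days are Friday, Saturday — none qualify.
Total: 212 + 0 = 212.

212 Tuesdays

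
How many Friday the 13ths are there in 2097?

2

The 13th falls on a Friday when the month's 13th has weekday Fri.
Jan 13 is Sun; Feb 13 is Wed; Mar 13 is Wed; Apr 13 is Sat; May 13 is Mon; Jun 13 is Thu; Jul 13 is Sat; Aug 13 is Tue; Sep 13 is Fri ✓; Oct 13 is Sun; Nov 13 is Wed; Dec 13 is Fri ✓.
Friday the 13ths: Sep, Dec.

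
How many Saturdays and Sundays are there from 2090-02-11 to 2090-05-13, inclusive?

2090-02-11 is a Saturday.
The range spans 92 days (inclusive of both endpoints).
92 = 7 × 13 + 1, so there are 13 full weeks plus 1 extra day.
Each full week contributes 2 weekend days (Sat, Sun): 13 × 2 = 26.
The 1 extra day is Sat — 1 of them qualifies.
Total: 26 + 1 = 27.

27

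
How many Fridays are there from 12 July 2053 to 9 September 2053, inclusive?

12 July 2053 is a Saturday.
The range spans 60 days (inclusive of both endpoints).
60 = 7 × 8 + 4, so there are 8 full weeks plus 4 extra days.
Each full week contributes one Friday: 8 so far.
The 4 extra days are Saturday, Sunday, Monday, Tuesday — none qualify.
Total: 8 + 0 = 8.

8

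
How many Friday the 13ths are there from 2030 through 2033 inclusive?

6

Friday-the-13ths by year:
2030: Sep, Dec
2031: Jun
2032: Feb, Aug
2033: May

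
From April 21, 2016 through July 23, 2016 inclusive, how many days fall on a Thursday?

14 Thursdays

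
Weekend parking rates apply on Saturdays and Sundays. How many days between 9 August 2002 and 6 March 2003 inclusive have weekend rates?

60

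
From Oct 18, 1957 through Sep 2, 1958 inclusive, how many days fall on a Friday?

Oct 18, 1957 is a Friday.
The range spans 320 days (inclusive of both endpoints).
320 = 7 × 45 + 5, so there are 45 full weeks plus 5 extra days.
Each full week contributes one Friday: 45 so far.
The 5 extra days are Fri, Sat, Sun, Mon, Tue — 1 of them qualifies.
Total: 45 + 1 = 46.

46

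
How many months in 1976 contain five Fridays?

5

A month has five Fridays exactly when Friday falls within its first (length − 28) days.
Jan: 31 days, starts Thu → 5 of Thu, Fri, Sat ✓
Feb: 29 days, starts Sun → 5 of Sun
Mar: 31 days, starts Mon → 5 of Mon, Tue, Wed
Apr: 30 days, starts Thu → 5 of Thu, Fri ✓
May: 31 days, starts Sat → 5 of Sat, Sun, Mon
Jun: 30 days, starts Tue → 5 of Tue, Wed
Jul: 31 days, starts Thu → 5 of Thu, Fri, Sat ✓
Aug: 31 days, starts Sun → 5 of Sun, Mon, Tue
Sep: 30 days, starts Wed → 5 of Wed, Thu
Oct: 31 days, starts Fri → 5 of Fri, Sat, Sun ✓
Nov: 30 days, starts Mon → 5 of Mon, Tue
Dec: 31 days, starts Wed → 5 of Wed, Thu, Fri ✓
Months with five Fridays: Jan, Apr, Jul, Oct, Dec.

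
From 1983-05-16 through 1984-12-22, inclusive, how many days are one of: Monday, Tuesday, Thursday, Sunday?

335

1983-05-16 is a Monday.
The range spans 587 days (inclusive of both endpoints).
587 = 7 × 83 + 6, so there are 83 full weeks plus 6 extra days.
Each full week contributes 4 days from the set (Mon, Tue, Thu, Sun): 83 × 4 = 332.
The 6 extra days are Mon, Tue, Wed, Thu, Fri, Sat — 3 of them qualify.
Total: 332 + 3 = 335.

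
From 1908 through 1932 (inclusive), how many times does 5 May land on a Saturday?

Day of week of May 5 in each year:
1908: Tue, 1909: Wed, 1910: Thu, 1911: Fri, 1912: Sun, 1913: Mon, 1914: Tue, 1915: Wed, 1916: Fri, 1917: Sat ✓, 1918: Sun, 1919: Mon, 1920: Wed, 1921: Thu, 1922: Fri, 1923: Sat ✓, 1924: Mon, 1925: Tue, 1926: Wed, 1927: Thu, 1928: Sat ✓, 1929: Sun, 1930: Mon, 1931: Tue, 1932: Thu
Saturdays: 1917, 1923, 1928.

3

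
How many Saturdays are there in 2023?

52

2023-01-01 is a Sunday.
That's 365 days from start to end, counting both.
365 = 7 × 52 + 1, so there are 52 full weeks plus 1 extra day.
Each full week contributes one Saturday: 52 so far.
The 1 extra day is Sun — none qualify.
Total: 52 + 0 = 52.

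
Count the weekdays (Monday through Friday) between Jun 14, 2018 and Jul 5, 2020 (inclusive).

537

Jun 14, 2018 is a Thursday.
That's 753 days from start to end, counting both.
753 = 7 × 107 + 4, so there are 107 full weeks plus 4 extra days.
Each full week contributes 5 weekdays (Mon–Fri): 107 × 5 = 535.
The 4 extra days are Thu, Fri, Sat, Sun — 2 of them qualify.
Total: 535 + 2 = 537.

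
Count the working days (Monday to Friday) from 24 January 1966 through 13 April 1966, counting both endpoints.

58 weekdays

24 January 1966 is a Monday.
From 24 January 1966 to 13 April 1966 is 80 days inclusive.
80 = 7 × 11 + 3, so there are 11 full weeks plus 3 extra days.
Each full week contributes 5 weekdays (Mon–Fri): 11 × 5 = 55.
The 3 extra days are Mon, Tue, Wed — 3 of them qualify.
Total: 55 + 3 = 58.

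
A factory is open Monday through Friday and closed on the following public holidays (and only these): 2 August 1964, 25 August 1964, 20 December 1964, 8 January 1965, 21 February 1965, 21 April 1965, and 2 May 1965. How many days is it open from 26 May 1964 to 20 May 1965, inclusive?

26 May 1964 is a Tuesday.
The range spans 360 days (inclusive of both endpoints).
360 = 7 × 51 + 3, so there are 51 full weeks plus 3 extra days.
Each full week contributes 5 weekdays (Mon–Fri): 51 × 5 = 255.
The 3 extra days are Tue, Wed, Thu — 3 of them qualify.
Total: 255 + 3 = 258.
Holidays: 2 August 1964 (Sun); 25 August 1964 (Tue); 20 December 1964 (Sun); 8 January 1965 (Fri); 21 February 1965 (Sun); 21 April 1965 (Wed); 2 May 1965 (Sun).
3 of the 7 holidays fall on weekdays; the rest are weekends and were already excluded.
Business days: 258 − 3 = 255.

255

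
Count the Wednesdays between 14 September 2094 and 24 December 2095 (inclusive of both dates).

67

14 September 2094 is a Tuesday.
From 14 September 2094 to 24 December 2095 is 467 days inclusive.
467 = 7 × 66 + 5, so there are 66 full weeks plus 5 extra days.
Each full week contributes one Wednesday: 66 so far.
The 5 extra days are Tue, Wed, Thu, Fri, Sat — 1 of them qualifies.
Total: 66 + 1 = 67.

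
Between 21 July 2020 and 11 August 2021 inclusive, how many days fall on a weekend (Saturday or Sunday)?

110

21 July 2020 is a Tuesday.
From 21 July 2020 to 11 August 2021 is 387 days inclusive.
387 = 7 × 55 + 2, so there are 55 full weeks plus 2 extra days.
Each full week contributes 2 weekend days (Sat, Sun): 55 × 2 = 110.
The 2 extra days are Tue, Wed — none qualify.
Total: 110 + 0 = 110.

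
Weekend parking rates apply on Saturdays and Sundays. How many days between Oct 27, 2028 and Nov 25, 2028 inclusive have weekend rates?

Oct 27, 2028 is a Friday.
That's 30 days from start to end, counting both.
30 = 7 × 4 + 2, so there are 4 full weeks plus 2 extra days.
Each full week contributes 2 weekend days (Sat, Sun): 4 × 2 = 8.
The 2 extra days are Fri, Sat — 1 of them qualifies.
Total: 8 + 1 = 9.

9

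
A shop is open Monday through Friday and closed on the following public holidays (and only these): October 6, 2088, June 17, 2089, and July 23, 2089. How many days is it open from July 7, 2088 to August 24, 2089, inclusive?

July 7, 2088 is a Wednesday.
From July 7, 2088 to August 24, 2089 is 414 days inclusive.
414 = 7 × 59 + 1, so there are 59 full weeks plus 1 extra day.
Each full week contributes 5 weekdays (Mon–Fri): 59 × 5 = 295.
The 1 extra day is Wednesday — 1 of them qualifies.
Total: 295 + 1 = 296.
Holidays: October 6, 2088 (Wed); June 17, 2089 (Fri); July 23, 2089 (Sat).
2 of the 3 holidays fall on weekdays; the rest are weekends and were already excluded.
Business days: 296 − 2 = 294.

294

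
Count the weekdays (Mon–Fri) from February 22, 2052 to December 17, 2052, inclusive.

February 22, 2052 is a Thursday.
From February 22, 2052 to December 17, 2052 is 300 days inclusive.
300 = 7 × 42 + 6, so there are 42 full weeks plus 6 extra days.
Each full week contributes 5 weekdays (Mon–Fri): 42 × 5 = 210.
The 6 extra days are Thursday, Friday, Saturday, Sunday, Monday, Tuesday — 4 of them qualify.
Total: 210 + 4 = 214.

214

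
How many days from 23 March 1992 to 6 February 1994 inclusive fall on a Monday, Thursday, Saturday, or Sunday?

392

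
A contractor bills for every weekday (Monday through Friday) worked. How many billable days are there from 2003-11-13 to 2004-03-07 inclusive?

2003-11-13 is a Thursday.
That's 116 days from start to end, counting both.
116 = 7 × 16 + 4, so there are 16 full weeks plus 4 extra days.
Each full week contributes 5 weekdays (Mon–Fri): 16 × 5 = 80.
The 4 extra days are Thursday, Friday, Saturday, Sunday — 2 of them qualify.
Total: 80 + 2 = 82.

82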